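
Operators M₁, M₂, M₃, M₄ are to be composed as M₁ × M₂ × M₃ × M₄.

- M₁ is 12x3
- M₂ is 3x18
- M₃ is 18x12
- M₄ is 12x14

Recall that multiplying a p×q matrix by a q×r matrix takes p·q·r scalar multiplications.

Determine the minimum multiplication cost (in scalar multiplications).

1656

Adjacent pairs: M₁M₂ = 12·3·18 = 648; M₂M₃ = 3·18·12 = 648; M₃M₄ = 18·12·14 = 3024.
Length 3: M₁..M₃: k=1: 0+648+12·3·12=1080; k=2: 648+0+12·18·12=3240 → min 1080 | M₂..M₄: k=2: 0+3024+3·18·14=3780; k=3: 648+0+3·12·14=1152 → min 1152.
Length 4: M₁..M₄: k=1: 0+1152+12·3·14=1656; k=2: 648+3024+12·18·14=6696; k=3: 1080+0+12·12·14=3096 → min 1656.
Optimal order: (M₁ × ((M₂ × M₃) × M₄)) with cost 1656.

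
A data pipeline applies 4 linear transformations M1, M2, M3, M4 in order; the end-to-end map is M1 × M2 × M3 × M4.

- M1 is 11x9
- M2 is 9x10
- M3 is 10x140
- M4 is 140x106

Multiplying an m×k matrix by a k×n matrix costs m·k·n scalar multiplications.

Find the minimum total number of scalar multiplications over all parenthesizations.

Adjacent pairs: M1M2 = 11·9·10 = 990; M2M3 = 9·10·140 = 12600; M3M4 = 10·140·106 = 148400.
Length 3: M1..M3: k=1: 0+12600+11·9·140=26460; k=2: 990+0+11·10·140=16390 → min 16390 | M2..M4: k=2: 0+148400+9·10·106=157940; k=3: 12600+0+9·140·106=146160 → min 146160.
Length 4: M1..M4: k=1: 0+146160+11·9·106=156654; k=2: 990+148400+11·10·106=161050; k=3: 16390+0+11·140·106=179630 → min 156654.
Optimal order: (M1 × ((M2 × M3) × M4)) with cost 156654.

156654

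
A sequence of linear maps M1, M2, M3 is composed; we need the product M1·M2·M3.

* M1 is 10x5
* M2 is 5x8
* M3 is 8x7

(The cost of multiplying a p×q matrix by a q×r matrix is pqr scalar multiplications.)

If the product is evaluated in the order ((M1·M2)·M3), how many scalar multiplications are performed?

960

(M1·M2): 10×5 by 5×8 → 10×8, cost 10·5·8 = 400
((M1·M2)·M3): 10×8 by 8×7 → 10×7, cost 10·8·7 = 560; cumulative 960
Total: 960 scalar multiplications.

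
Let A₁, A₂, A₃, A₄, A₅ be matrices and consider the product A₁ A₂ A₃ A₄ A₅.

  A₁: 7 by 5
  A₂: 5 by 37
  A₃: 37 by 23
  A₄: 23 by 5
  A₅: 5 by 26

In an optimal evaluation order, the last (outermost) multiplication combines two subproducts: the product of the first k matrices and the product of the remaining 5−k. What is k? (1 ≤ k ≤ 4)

Adjacent pairs: A₁A₂ = 7·5·37 = 1295; A₂A₃ = 5·37·23 = 4255; A₃A₄ = 37·23·5 = 4255; A₄A₅ = 23·5·26 = 2990.
Length 3: A₁..A₃: k=1: 0+4255+7·5·23=5060; k=2: 1295+0+7·37·23=7252 → min 5060 | A₂..A₄: k=2: 0+4255+5·37·5=5180; k=3: 4255+0+5·23·5=4830 → min 4830 | A₃..A₅: k=3: 0+2990+37·23·26=25116; k=4: 4255+0+37·5·26=9065 → min 9065.
Length 4: A₁..A₄: k=1: 0+4830+7·5·5=5005; k=2: 1295+4255+7·37·5=6845; k=3: 5060+0+7·23·5=5865 → min 5005 | A₂..A₅: k=2: 0+9065+5·37·26=13875; k=3: 4255+2990+5·23·26=10235; k=4: 4830+0+5·5·26=5480 → min 5480.
Top-level splits: k=1: (A₁..A₁)·(A₂..A₅) → 0+5480+7·5·26 = 6390; k=2: (A₁..A₂)·(A₃..A₅) → 1295+9065+7·37·26 = 17094; k=3: (A₁..A₃)·(A₄..A₅) → 5060+2990+7·23·26 = 12236; k=4: (A₁..A₄)·(A₅..A₅) → 5005+0+7·5·26 = 5915.
Best split is after A₄, i.e. k = 4.

4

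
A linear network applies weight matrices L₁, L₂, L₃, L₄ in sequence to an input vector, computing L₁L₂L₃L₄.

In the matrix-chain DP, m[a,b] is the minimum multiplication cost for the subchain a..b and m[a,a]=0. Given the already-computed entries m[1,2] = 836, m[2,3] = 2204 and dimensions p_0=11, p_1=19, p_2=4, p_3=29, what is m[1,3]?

2112

m[1,3] = min over k∈[1,2] of m[1,k]+m[k+1,3]+p_{0}·p_k·p_{3}.
k=1: 0 + 2204 + 11·19·29 = 8265; k=2: 836 + 0 + 11·4·29 = 2112.
Minimum: 2112 at k=2.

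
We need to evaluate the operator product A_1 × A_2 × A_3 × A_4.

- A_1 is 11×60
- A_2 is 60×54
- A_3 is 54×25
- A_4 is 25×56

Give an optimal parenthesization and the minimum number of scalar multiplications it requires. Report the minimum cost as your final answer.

Adjacent pairs: A_1A_2 = 11·60·54 = 35640; A_2A_3 = 60·54·25 = 81000; A_3A_4 = 54·25·56 = 75600.
Length 3: A_1..A_3: k=1: 0+81000+11·60·25=97500; k=2: 35640+0+11·54·25=50490 → min 50490 | A_2..A_4: k=2: 0+75600+60·54·56=257040; k=3: 81000+0+60·25·56=165000 → min 165000.
Length 4: A_1..A_4: k=1: 0+165000+11·60·56=201960; k=2: 35640+75600+11·54·56=144504; k=3: 50490+0+11·25·56=65890 → min 65890.
Optimal parenthesization: (((A_1 × A_2) × A_3) × A_4) with cost 65890.

65890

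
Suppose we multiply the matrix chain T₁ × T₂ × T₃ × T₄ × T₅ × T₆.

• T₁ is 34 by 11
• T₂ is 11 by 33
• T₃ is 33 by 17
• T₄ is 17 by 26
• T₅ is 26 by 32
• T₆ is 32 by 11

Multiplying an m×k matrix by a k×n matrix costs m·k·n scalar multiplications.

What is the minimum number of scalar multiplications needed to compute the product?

26356

Adjacent pairs: T₁T₂ = 34·11·33 = 12342; T₂T₃ = 11·33·17 = 6171; T₃T₄ = 33·17·26 = 14586; T₄T₅ = 17·26·32 = 14144; T₅T₆ = 26·32·11 = 9152.
Length 3: T₁..T₃: k=1: 0+6171+34·11·17=12529; k=2: 12342+0+34·33·17=31416 → min 12529 | T₂..T₄: k=2: 0+14586+11·33·26=24024; k=3: 6171+0+11·17·26=11033 → min 11033 | T₃..T₅: k=3: 0+14144+33·17·32=32096; k=4: 14586+0+33·26·32=42042 → min 32096 | T₄..T₆: k=4: 0+9152+17·26·11=14014; k=5: 14144+0+17·32·11=20128 → min 14014.
Length 4: T₁..T₄: k=1: 0+11033+34·11·26=20757; k=2: 12342+14586+34·33·26=56100; k=3: 12529+0+34·17·26=27557 → min 20757 | T₂..T₅: k=2: 0+32096+11·33·32=43712; k=3: 6171+14144+11·17·32=26299; k=4: 11033+0+11·26·32=20185 → min 20185 | T₃..T₆: k=3: 0+14014+33·17·11=20185; k=4: 14586+9152+33·26·11=33176; k=5: 32096+0+33·32·11=43712 → min 20185.
Length 5: T₁..T₅: k=1: 0+20185+34·11·32=32153; k=2: 12342+32096+34·33·32=80342; k=3: 12529+14144+34·17·32=45169; k=4: 20757+0+34·26·32=49045 → min 32153 | T₂..T₆: k=2: 0+20185+11·33·11=24178; k=3: 6171+14014+11·17·11=22242; k=4: 11033+9152+11·26·11=23331; k=5: 20185+0+11·32·11=24057 → min 22242.
Length 6: T₁..T₆: k=1: 0+22242+34·11·11=26356; k=2: 12342+20185+34·33·11=44869; k=3: 12529+14014+34·17·11=32901; k=4: 20757+9152+34·26·11=39633; k=5: 32153+0+34·32·11=44121 → min 26356.
Optimal order: (T₁ × ((T₂ × T₃) × (T₄ × (T₅ × T₆)))) with cost 26356.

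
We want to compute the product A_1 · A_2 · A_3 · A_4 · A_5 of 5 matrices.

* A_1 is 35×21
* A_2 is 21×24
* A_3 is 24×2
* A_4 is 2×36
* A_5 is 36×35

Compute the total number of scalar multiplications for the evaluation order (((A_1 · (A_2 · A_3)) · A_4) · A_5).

49098

(A_2 · A_3): 21×24 by 24×2 → 21×2, cost 21·24·2 = 1008
(A_1 · (A_2 · A_3)): 35×21 by 21×2 → 35×2, cost 35·21·2 = 1470; cumulative 2478
((A_1 · (A_2 · A_3)) · A_4): 35×2 by 2×36 → 35×36, cost 35·2·36 = 2520; cumulative 4998
(((A_1 · (A_2 · A_3)) · A_4) · A_5): 35×36 by 36×35 → 35×35, cost 35·36·35 = 44100; cumulative 49098
Total: 49098 scalar multiplications.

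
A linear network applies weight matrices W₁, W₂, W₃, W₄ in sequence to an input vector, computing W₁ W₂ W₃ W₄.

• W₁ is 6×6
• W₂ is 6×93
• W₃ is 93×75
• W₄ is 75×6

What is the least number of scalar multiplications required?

44766

Adjacent pairs: W₁W₂ = 6·6·93 = 3348; W₂W₃ = 6·93·75 = 41850; W₃W₄ = 93·75·6 = 41850.
Length 3: W₁..W₃: k=1: 0+41850+6·6·75=44550; k=2: 3348+0+6·93·75=45198 → min 44550 | W₂..W₄: k=2: 0+41850+6·93·6=45198; k=3: 41850+0+6·75·6=44550 → min 44550.
Length 4: W₁..W₄: k=1: 0+44550+6·6·6=44766; k=2: 3348+41850+6·93·6=48546; k=3: 44550+0+6·75·6=47250 → min 44766.
Optimal order: (W₁ ((W₂ W₃) W₄)) with cost 44766.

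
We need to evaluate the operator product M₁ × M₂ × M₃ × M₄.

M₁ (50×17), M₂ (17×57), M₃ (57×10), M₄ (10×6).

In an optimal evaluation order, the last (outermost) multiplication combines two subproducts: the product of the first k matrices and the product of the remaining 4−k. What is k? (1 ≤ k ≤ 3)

Adjacent pairs: M₁M₂ = 50·17·57 = 48450; M₂M₃ = 17·57·10 = 9690; M₃M₄ = 57·10·6 = 3420.
Length 3: M₁..M₃: k=1: 0+9690+50·17·10=18190; k=2: 48450+0+50·57·10=76950 → min 18190 | M₂..M₄: k=2: 0+3420+17·57·6=9234; k=3: 9690+0+17·10·6=10710 → min 9234.
Top-level splits: k=1: (M₁..M₁)·(M₂..M₄) → 0+9234+50·17·6 = 14334; k=2: (M₁..M₂)·(M₃..M₄) → 48450+3420+50·57·6 = 68970; k=3: (M₁..M₃)·(M₄..M₄) → 18190+0+50·10·6 = 21190.
Best split is after M₁, i.e. k = 1.

1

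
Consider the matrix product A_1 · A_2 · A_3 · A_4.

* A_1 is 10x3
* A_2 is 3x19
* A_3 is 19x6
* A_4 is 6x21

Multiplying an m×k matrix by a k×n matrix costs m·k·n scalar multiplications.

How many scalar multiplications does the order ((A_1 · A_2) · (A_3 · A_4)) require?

6954

(A_1 · A_2): 10×3 by 3×19 → 10×19, cost 10·3·19 = 570
(A_3 · A_4): 19×6 by 6×21 → 19×21, cost 19·6·21 = 2394
((A_1 · A_2) · (A_3 · A_4)): 10×19 by 19×21 → 10×21, cost 10·19·21 = 3990; cumulative 6954
Total: 6954 scalar multiplications.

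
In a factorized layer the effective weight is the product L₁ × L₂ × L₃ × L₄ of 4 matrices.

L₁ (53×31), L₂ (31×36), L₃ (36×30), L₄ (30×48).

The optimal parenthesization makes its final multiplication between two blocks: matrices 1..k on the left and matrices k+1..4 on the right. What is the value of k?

Adjacent pairs: L₁L₂ = 53·31·36 = 59148; L₂L₃ = 31·36·30 = 33480; L₃L₄ = 36·30·48 = 51840.
Length 3: L₁..L₃: k=1: 0+33480+53·31·30=82770; k=2: 59148+0+53·36·30=116388 → min 82770 | L₂..L₄: k=2: 0+51840+31·36·48=105408; k=3: 33480+0+31·30·48=78120 → min 78120.
Top-level splits: k=1: (L₁..L₁)·(L₂..L₄) → 0+78120+53·31·48 = 156984; k=2: (L₁..L₂)·(L₃..L₄) → 59148+51840+53·36·48 = 202572; k=3: (L₁..L₃)·(L₄..L₄) → 82770+0+53·30·48 = 159090.
Best split is after L₁, i.e. k = 1.

1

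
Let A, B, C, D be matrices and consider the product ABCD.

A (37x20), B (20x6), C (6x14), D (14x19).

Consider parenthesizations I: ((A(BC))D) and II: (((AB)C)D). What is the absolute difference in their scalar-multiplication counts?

Order I = ((A(BC))D): (BC): 20×6 by 6×14 → 20×14, cost 20·6·14 = 1680; (A(BC)): 37×20 by 20×14 → 37×14, cost 37·20·14 = 10360; cumulative 12040; ((A(BC))D): 37×14 by 14×19 → 37×19, cost 37·14·19 = 9842; cumulative 21882. Total 21882.
Order II = (((AB)C)D): (AB): 37×20 by 20×6 → 37×6, cost 37·20·6 = 4440; ((AB)C): 37×6 by 6×14 → 37×14, cost 37·6·14 = 3108; cumulative 7548; (((AB)C)D): 37×14 by 14×19 → 37×19, cost 37·14·19 = 9842; cumulative 17390. Total 17390.
Difference: |21882 − 17390| = 4492.

4492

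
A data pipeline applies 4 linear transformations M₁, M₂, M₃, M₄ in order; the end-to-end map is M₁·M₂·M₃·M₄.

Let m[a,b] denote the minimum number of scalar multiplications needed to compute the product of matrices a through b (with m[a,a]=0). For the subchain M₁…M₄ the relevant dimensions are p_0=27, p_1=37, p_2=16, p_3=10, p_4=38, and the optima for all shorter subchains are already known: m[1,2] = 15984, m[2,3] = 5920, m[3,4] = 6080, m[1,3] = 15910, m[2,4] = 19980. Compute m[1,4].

26170

m[1,4] = min over k∈[1,3] of m[1,k]+m[k+1,4]+p_{0}·p_k·p_{4}.
k=1: 0 + 19980 + 27·37·38 = 57942; k=2: 15984 + 6080 + 27·16·38 = 38480; k=3: 15910 + 0 + 27·10·38 = 26170.
Minimum: 26170 at k=3.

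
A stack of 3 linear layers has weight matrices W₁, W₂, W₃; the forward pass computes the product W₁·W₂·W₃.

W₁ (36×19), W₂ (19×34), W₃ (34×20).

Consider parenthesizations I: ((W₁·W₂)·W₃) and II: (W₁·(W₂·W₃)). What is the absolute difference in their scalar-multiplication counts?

21136

Order I = ((W₁·W₂)·W₃): (W₁·W₂): 36×19 by 19×34 → 36×34, cost 36·19·34 = 23256; ((W₁·W₂)·W₃): 36×34 by 34×20 → 36×20, cost 36·34·20 = 24480; cumulative 47736. Total 47736.
Order II = (W₁·(W₂·W₃)): (W₂·W₃): 19×34 by 34×20 → 19×20, cost 19·34·20 = 12920; (W₁·(W₂·W₃)): 36×19 by 19×20 → 36×20, cost 36·19·20 = 13680; cumulative 26600. Total 26600.
Difference: |47736 − 26600| = 21136.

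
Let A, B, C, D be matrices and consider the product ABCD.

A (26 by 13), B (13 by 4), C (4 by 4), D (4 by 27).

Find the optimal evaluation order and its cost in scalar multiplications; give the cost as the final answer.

4368

Adjacent pairs: AB = 26·13·4 = 1352; BC = 13·4·4 = 208; CD = 4·4·27 = 432.
Length 3: A..C: k=1: 0+208+26·13·4=1560; k=2: 1352+0+26·4·4=1768 → min 1560 | B..D: k=2: 0+432+13·4·27=1836; k=3: 208+0+13·4·27=1612 → min 1612.
Length 4: A..D: k=1: 0+1612+26·13·27=10738; k=2: 1352+432+26·4·27=4592; k=3: 1560+0+26·4·27=4368 → min 4368.
Optimal parenthesization: ((A(BC))D) with cost 4368.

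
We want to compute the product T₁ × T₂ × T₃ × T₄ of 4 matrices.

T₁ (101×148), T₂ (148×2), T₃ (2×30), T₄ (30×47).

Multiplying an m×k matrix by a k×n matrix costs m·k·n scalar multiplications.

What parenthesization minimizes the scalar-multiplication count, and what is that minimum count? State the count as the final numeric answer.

Adjacent pairs: T₁T₂ = 101·148·2 = 29896; T₂T₃ = 148·2·30 = 8880; T₃T₄ = 2·30·47 = 2820.
Length 3: T₁..T₃: k=1: 0+8880+101·148·30=457320; k=2: 29896+0+101·2·30=35956 → min 35956 | T₂..T₄: k=2: 0+2820+148·2·47=16732; k=3: 8880+0+148·30·47=217560 → min 16732.
Length 4: T₁..T₄: k=1: 0+16732+101·148·47=719288; k=2: 29896+2820+101·2·47=42210; k=3: 35956+0+101·30·47=178366 → min 42210.
Optimal parenthesization: ((T₁ × T₂) × (T₃ × T₄)) with cost 42210.

42210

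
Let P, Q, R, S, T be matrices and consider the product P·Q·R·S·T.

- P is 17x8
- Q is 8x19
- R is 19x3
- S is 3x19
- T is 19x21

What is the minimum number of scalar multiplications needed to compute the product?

3132

Adjacent pairs: PQ = 17·8·19 = 2584; QR = 8·19·3 = 456; RS = 19·3·19 = 1083; ST = 3·19·21 = 1197.
Length 3: P..R: k=1: 0+456+17·8·3=864; k=2: 2584+0+17·19·3=3553 → min 864 | Q..S: k=2: 0+1083+8·19·19=3971; k=3: 456+0+8·3·19=912 → min 912 | R..T: k=3: 0+1197+19·3·21=2394; k=4: 1083+0+19·19·21=8664 → min 2394.
Length 4: P..S: k=1: 0+912+17·8·19=3496; k=2: 2584+1083+17·19·19=9804; k=3: 864+0+17·3·19=1833 → min 1833 | Q..T: k=2: 0+2394+8·19·21=5586; k=3: 456+1197+8·3·21=2157; k=4: 912+0+8·19·21=4104 → min 2157.
Length 5: P..T: k=1: 0+2157+17·8·21=5013; k=2: 2584+2394+17·19·21=11761; k=3: 864+1197+17·3·21=3132; k=4: 1833+0+17·19·21=8616 → min 3132.
Optimal order: ((P·(Q·R))·(S·T)) with cost 3132.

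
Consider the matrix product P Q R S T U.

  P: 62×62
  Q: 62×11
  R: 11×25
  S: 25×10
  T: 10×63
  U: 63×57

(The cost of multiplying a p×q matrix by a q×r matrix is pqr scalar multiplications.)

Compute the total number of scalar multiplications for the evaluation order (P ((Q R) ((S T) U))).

430033

(Q R): 62×11 by 11×25 → 62×25, cost 62·11·25 = 17050
(S T): 25×10 by 10×63 → 25×63, cost 25·10·63 = 15750
((S T) U): 25×63 by 63×57 → 25×57, cost 25·63·57 = 89775; cumulative 105525
((Q R) ((S T) U)): 62×25 by 25×57 → 62×57, cost 62·25·57 = 88350; cumulative 210925
(P ((Q R) ((S T) U))): 62×62 by 62×57 → 62×57, cost 62·62·57 = 219108; cumulative 430033
Total: 430033 scalar multiplications.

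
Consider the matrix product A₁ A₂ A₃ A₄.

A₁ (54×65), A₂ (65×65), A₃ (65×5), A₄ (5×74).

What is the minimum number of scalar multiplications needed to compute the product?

Adjacent pairs: A₁A₂ = 54·65·65 = 228150; A₂A₃ = 65·65·5 = 21125; A₃A₄ = 65·5·74 = 24050.
Length 3: A₁..A₃: k=1: 0+21125+54·65·5=38675; k=2: 228150+0+54·65·5=245700 → min 38675 | A₂..A₄: k=2: 0+24050+65·65·74=336700; k=3: 21125+0+65·5·74=45175 → min 45175.
Length 4: A₁..A₄: k=1: 0+45175+54·65·74=304915; k=2: 228150+24050+54·65·74=511940; k=3: 38675+0+54·5·74=58655 → min 58655.
Optimal order: ((A₁ (A₂ A₃)) A₄) with cost 58655.

58655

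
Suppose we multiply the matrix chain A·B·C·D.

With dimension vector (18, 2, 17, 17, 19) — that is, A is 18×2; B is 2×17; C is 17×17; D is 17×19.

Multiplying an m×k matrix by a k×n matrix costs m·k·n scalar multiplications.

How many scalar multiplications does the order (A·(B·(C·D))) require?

(C·D): 17×17 by 17×19 → 17×19, cost 17·17·19 = 5491
(B·(C·D)): 2×17 by 17×19 → 2×19, cost 2·17·19 = 646; cumulative 6137
(A·(B·(C·D))): 18×2 by 2×19 → 18×19, cost 18·2·19 = 684; cumulative 6821
Total: 6821 scalar multiplications.

6821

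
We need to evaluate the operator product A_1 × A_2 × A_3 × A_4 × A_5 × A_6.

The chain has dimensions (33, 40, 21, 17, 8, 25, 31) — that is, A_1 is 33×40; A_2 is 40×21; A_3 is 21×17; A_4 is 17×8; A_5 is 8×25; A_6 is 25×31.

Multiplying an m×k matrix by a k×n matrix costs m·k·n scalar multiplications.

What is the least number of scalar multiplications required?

34520

Adjacent pairs: A_1A_2 = 33·40·21 = 27720; A_2A_3 = 40·21·17 = 14280; A_3A_4 = 21·17·8 = 2856; A_4A_5 = 17·8·25 = 3400; A_5A_6 = 8·25·31 = 6200.
Length 3: A_1..A_3: k=1: 0+14280+33·40·17=36720; k=2: 27720+0+33·21·17=39501 → min 36720 | A_2..A_4: k=2: 0+2856+40·21·8=9576; k=3: 14280+0+40·17·8=19720 → min 9576 | A_3..A_5: k=3: 0+3400+21·17·25=12325; k=4: 2856+0+21·8·25=7056 → min 7056 | A_4..A_6: k=4: 0+6200+17·8·31=10416; k=5: 3400+0+17·25·31=16575 → min 10416.
Length 4: A_1..A_4: k=1: 0+9576+33·40·8=20136; k=2: 27720+2856+33·21·8=36120; k=3: 36720+0+33·17·8=41208 → min 20136 | A_2..A_5: k=2: 0+7056+40·21·25=28056; k=3: 14280+3400+40·17·25=34680; k=4: 9576+0+40·8·25=17576 → min 17576 | A_3..A_6: k=3: 0+10416+21·17·31=21483; k=4: 2856+6200+21·8·31=14264; k=5: 7056+0+21·25·31=23331 → min 14264.
Length 5: A_1..A_5: k=1: 0+17576+33·40·25=50576; k=2: 27720+7056+33·21·25=52101; k=3: 36720+3400+33·17·25=54145; k=4: 20136+0+33·8·25=26736 → min 26736 | A_2..A_6: k=2: 0+14264+40·21·31=40304; k=3: 14280+10416+40·17·31=45776; k=4: 9576+6200+40·8·31=25696; k=5: 17576+0+40·25·31=48576 → min 25696.
Length 6: A_1..A_6: k=1: 0+25696+33·40·31=66616; k=2: 27720+14264+33·21·31=63467; k=3: 36720+10416+33·17·31=64527; k=4: 20136+6200+33·8·31=34520; k=5: 26736+0+33·25·31=52311 → min 34520.
Optimal order: ((A_1 × (A_2 × (A_3 × A_4))) × (A_5 × A_6)) with cost 34520.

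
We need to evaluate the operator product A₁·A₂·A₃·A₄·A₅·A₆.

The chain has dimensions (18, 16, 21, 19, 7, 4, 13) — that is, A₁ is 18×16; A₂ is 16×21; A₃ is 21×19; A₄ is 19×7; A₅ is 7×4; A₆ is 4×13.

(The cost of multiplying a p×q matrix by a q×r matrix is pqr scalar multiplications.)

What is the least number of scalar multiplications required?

5560

Adjacent pairs: A₁A₂ = 18·16·21 = 6048; A₂A₃ = 16·21·19 = 6384; A₃A₄ = 21·19·7 = 2793; A₄A₅ = 19·7·4 = 532; A₅A₆ = 7·4·13 = 364.
Length 3: A₁..A₃: k=1: 0+6384+18·16·19=11856; k=2: 6048+0+18·21·19=13230 → min 11856 | A₂..A₄: k=2: 0+2793+16·21·7=5145; k=3: 6384+0+16·19·7=8512 → min 5145 | A₃..A₅: k=3: 0+532+21·19·4=2128; k=4: 2793+0+21·7·4=3381 → min 2128 | A₄..A₆: k=4: 0+364+19·7·13=2093; k=5: 532+0+19·4·13=1520 → min 1520.
Length 4: A₁..A₄: k=1: 0+5145+18·16·7=7161; k=2: 6048+2793+18·21·7=11487; k=3: 11856+0+18·19·7=14250 → min 7161 | A₂..A₅: k=2: 0+2128+16·21·4=3472; k=3: 6384+532+16·19·4=8132; k=4: 5145+0+16·7·4=5593 → min 3472 | A₃..A₆: k=3: 0+1520+21·19·13=6707; k=4: 2793+364+21·7·13=5068; k=5: 2128+0+21·4·13=3220 → min 3220.
Length 5: A₁..A₅: k=1: 0+3472+18·16·4=4624; k=2: 6048+2128+18·21·4=9688; k=3: 11856+532+18·19·4=13756; k=4: 7161+0+18·7·4=7665 → min 4624 | A₂..A₆: k=2: 0+3220+16·21·13=7588; k=3: 6384+1520+16·19·13=11856; k=4: 5145+364+16·7·13=6965; k=5: 3472+0+16·4·13=4304 → min 4304.
Length 6: A₁..A₆: k=1: 0+4304+18·16·13=8048; k=2: 6048+3220+18·21·13=14182; k=3: 11856+1520+18·19·13=17822; k=4: 7161+364+18·7·13=9163; k=5: 4624+0+18·4·13=5560 → min 5560.
Optimal order: ((A₁·(A₂·(A₃·(A₄·A₅))))·A₆) with cost 5560.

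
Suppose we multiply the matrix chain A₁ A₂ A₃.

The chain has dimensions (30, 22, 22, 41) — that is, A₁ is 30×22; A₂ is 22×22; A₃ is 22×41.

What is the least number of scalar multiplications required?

Order (A₁ (A₂ A₃)): (A₂ A₃): 22×22 by 22×41 → 22×41, cost 22·22·41 = 19844; (A₁ (A₂ A₃)): 30×22 by 22×41 → 30×41, cost 30·22·41 = 27060; cumulative 46904. Total 46904.
Order ((A₁ A₂) A₃): (A₁ A₂): 30×22 by 22×22 → 30×22, cost 30·22·22 = 14520; ((A₁ A₂) A₃): 30×22 by 22×41 → 30×41, cost 30·22·41 = 27060; cumulative 41580. Total 41580.
Minimum: 41580.

41580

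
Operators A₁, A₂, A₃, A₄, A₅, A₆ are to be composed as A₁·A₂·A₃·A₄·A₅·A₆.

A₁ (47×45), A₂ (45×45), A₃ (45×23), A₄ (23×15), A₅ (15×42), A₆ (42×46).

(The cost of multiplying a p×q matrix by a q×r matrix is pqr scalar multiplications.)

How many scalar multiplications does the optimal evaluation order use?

Adjacent pairs: A₁A₂ = 47·45·45 = 95175; A₂A₃ = 45·45·23 = 46575; A₃A₄ = 45·23·15 = 15525; A₄A₅ = 23·15·42 = 14490; A₅A₆ = 15·42·46 = 28980.
Length 3: A₁..A₃: k=1: 0+46575+47·45·23=95220; k=2: 95175+0+47·45·23=143820 → min 95220 | A₂..A₄: k=2: 0+15525+45·45·15=45900; k=3: 46575+0+45·23·15=62100 → min 45900 | A₃..A₅: k=3: 0+14490+45·23·42=57960; k=4: 15525+0+45·15·42=43875 → min 43875 | A₄..A₆: k=4: 0+28980+23·15·46=44850; k=5: 14490+0+23·42·46=58926 → min 44850.
Length 4: A₁..A₄: k=1: 0+45900+47·45·15=77625; k=2: 95175+15525+47·45·15=142425; k=3: 95220+0+47·23·15=111435 → min 77625 | A₂..A₅: k=2: 0+43875+45·45·42=128925; k=3: 46575+14490+45·23·42=104535; k=4: 45900+0+45·15·42=74250 → min 74250 | A₃..A₆: k=3: 0+44850+45·23·46=92460; k=4: 15525+28980+45·15·46=75555; k=5: 43875+0+45·42·46=130815 → min 75555.
Length 5: A₁..A₅: k=1: 0+74250+47·45·42=163080; k=2: 95175+43875+47·45·42=227880; k=3: 95220+14490+47·23·42=155112; k=4: 77625+0+47·15·42=107235 → min 107235 | A₂..A₆: k=2: 0+75555+45·45·46=168705; k=3: 46575+44850+45·23·46=139035; k=4: 45900+28980+45·15·46=105930; k=5: 74250+0+45·42·46=161190 → min 105930.
Length 6: A₁..A₆: k=1: 0+105930+47·45·46=203220; k=2: 95175+75555+47·45·46=268020; k=3: 95220+44850+47·23·46=189796; k=4: 77625+28980+47·15·46=139035; k=5: 107235+0+47·42·46=198039 → min 139035.
Optimal order: ((A₁·(A₂·(A₃·A₄)))·(A₅·A₆)) with cost 139035.

139035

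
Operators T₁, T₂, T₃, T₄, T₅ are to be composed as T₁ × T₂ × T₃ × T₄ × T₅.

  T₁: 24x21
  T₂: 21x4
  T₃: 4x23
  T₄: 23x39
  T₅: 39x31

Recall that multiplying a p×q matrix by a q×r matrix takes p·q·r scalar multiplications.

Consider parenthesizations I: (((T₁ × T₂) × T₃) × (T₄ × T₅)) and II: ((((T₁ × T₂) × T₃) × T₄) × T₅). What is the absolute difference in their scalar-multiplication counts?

5625

Order I = (((T₁ × T₂) × T₃) × (T₄ × T₅)): (T₁ × T₂): 24×21 by 21×4 → 24×4, cost 24·21·4 = 2016; ((T₁ × T₂) × T₃): 24×4 by 4×23 → 24×23, cost 24·4·23 = 2208; cumulative 4224; (T₄ × T₅): 23×39 by 39×31 → 23×31, cost 23·39·31 = 27807; (((T₁ × T₂) × T₃) × (T₄ × T₅)): 24×23 by 23×31 → 24×31, cost 24·23·31 = 17112; cumulative 49143. Total 49143.
Order II = ((((T₁ × T₂) × T₃) × T₄) × T₅): (T₁ × T₂): 24×21 by 21×4 → 24×4, cost 24·21·4 = 2016; ((T₁ × T₂) × T₃): 24×4 by 4×23 → 24×23, cost 24·4·23 = 2208; cumulative 4224; (((T₁ × T₂) × T₃) × T₄): 24×23 by 23×39 → 24×39, cost 24·23·39 = 21528; cumulative 25752; ((((T₁ × T₂) × T₃) × T₄) × T₅): 24×39 by 39×31 → 24×31, cost 24·39·31 = 29016; cumulative 54768. Total 54768.
Difference: |49143 − 54768| = 5625.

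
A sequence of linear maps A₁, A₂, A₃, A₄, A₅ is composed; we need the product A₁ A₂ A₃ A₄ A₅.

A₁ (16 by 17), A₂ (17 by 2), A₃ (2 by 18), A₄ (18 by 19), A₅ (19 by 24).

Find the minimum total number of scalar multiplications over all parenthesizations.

Adjacent pairs: A₁A₂ = 16·17·2 = 544; A₂A₃ = 17·2·18 = 612; A₃A₄ = 2·18·19 = 684; A₄A₅ = 18·19·24 = 8208.
Length 3: A₁..A₃: k=1: 0+612+16·17·18=5508; k=2: 544+0+16·2·18=1120 → min 1120 | A₂..A₄: k=2: 0+684+17·2·19=1330; k=3: 612+0+17·18·19=6426 → min 1330 | A₃..A₅: k=3: 0+8208+2·18·24=9072; k=4: 684+0+2·19·24=1596 → min 1596.
Length 4: A₁..A₄: k=1: 0+1330+16·17·19=6498; k=2: 544+684+16·2·19=1836; k=3: 1120+0+16·18·19=6592 → min 1836 | A₂..A₅: k=2: 0+1596+17·2·24=2412; k=3: 612+8208+17·18·24=16164; k=4: 1330+0+17·19·24=9082 → min 2412.
Length 5: A₁..A₅: k=1: 0+2412+16·17·24=8940; k=2: 544+1596+16·2·24=2908; k=3: 1120+8208+16·18·24=16240; k=4: 1836+0+16·19·24=9132 → min 2908.
Optimal order: ((A₁ A₂) ((A₃ A₄) A₅)) with cost 2908.

2908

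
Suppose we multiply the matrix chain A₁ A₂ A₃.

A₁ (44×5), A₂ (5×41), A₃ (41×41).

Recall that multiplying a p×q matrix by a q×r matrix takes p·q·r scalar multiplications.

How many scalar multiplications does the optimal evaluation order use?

Order (A₁ (A₂ A₃)): (A₂ A₃): 5×41 by 41×41 → 5×41, cost 5·41·41 = 8405; (A₁ (A₂ A₃)): 44×5 by 5×41 → 44×41, cost 44·5·41 = 9020; cumulative 17425. Total 17425.
Order ((A₁ A₂) A₃): (A₁ A₂): 44×5 by 5×41 → 44×41, cost 44·5·41 = 9020; ((A₁ A₂) A₃): 44×41 by 41×41 → 44×41, cost 44·41·41 = 73964; cumulative 82984. Total 82984.
Minimum: 17425.

17425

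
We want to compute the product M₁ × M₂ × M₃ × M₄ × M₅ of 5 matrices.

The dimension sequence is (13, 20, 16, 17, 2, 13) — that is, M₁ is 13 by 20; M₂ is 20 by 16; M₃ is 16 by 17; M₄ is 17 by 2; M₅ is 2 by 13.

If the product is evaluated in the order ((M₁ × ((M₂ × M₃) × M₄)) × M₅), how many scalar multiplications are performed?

6978

(M₂ × M₃): 20×16 by 16×17 → 20×17, cost 20·16·17 = 5440
((M₂ × M₃) × M₄): 20×17 by 17×2 → 20×2, cost 20·17·2 = 680; cumulative 6120
(M₁ × ((M₂ × M₃) × M₄)): 13×20 by 20×2 → 13×2, cost 13·20·2 = 520; cumulative 6640
((M₁ × ((M₂ × M₃) × M₄)) × M₅): 13×2 by 2×13 → 13×13, cost 13·2·13 = 338; cumulative 6978
Total: 6978 scalar multiplications.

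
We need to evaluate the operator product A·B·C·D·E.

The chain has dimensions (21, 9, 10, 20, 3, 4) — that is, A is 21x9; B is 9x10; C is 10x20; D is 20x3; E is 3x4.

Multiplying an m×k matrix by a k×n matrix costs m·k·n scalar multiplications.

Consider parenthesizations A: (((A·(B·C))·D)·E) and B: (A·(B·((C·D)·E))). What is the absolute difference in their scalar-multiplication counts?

Order A = (((A·(B·C))·D)·E): (B·C): 9×10 by 10×20 → 9×20, cost 9·10·20 = 1800; (A·(B·C)): 21×9 by 9×20 → 21×20, cost 21·9·20 = 3780; cumulative 5580; ((A·(B·C))·D): 21×20 by 20×3 → 21×3, cost 21·20·3 = 1260; cumulative 6840; (((A·(B·C))·D)·E): 21×3 by 3×4 → 21×4, cost 21·3·4 = 252; cumulative 7092. Total 7092.
Order B = (A·(B·((C·D)·E))): (C·D): 10×20 by 20×3 → 10×3, cost 10·20·3 = 600; ((C·D)·E): 10×3 by 3×4 → 10×4, cost 10·3·4 = 120; cumulative 720; (B·((C·D)·E)): 9×10 by 10×4 → 9×4, cost 9·10·4 = 360; cumulative 1080; (A·(B·((C·D)·E))): 21×9 by 9×4 → 21×4, cost 21·9·4 = 756; cumulative 1836. Total 1836.
Difference: |7092 − 1836| = 5256.

5256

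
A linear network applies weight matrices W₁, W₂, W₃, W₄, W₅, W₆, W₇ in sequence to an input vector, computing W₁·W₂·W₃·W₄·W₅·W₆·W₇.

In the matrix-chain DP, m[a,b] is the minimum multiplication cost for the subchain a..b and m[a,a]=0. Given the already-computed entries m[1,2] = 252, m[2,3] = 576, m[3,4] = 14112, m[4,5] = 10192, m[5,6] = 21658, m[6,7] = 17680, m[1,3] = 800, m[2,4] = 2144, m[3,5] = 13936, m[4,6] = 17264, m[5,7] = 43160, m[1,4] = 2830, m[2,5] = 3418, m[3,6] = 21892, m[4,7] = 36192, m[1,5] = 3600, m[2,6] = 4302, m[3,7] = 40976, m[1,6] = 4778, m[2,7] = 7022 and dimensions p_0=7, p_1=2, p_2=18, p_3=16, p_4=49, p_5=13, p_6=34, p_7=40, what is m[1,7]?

7582

m[1,7] = min over k∈[1,6] of m[1,k]+m[k+1,7]+p_{0}·p_k·p_{7}.
k=1: 0 + 7022 + 7·2·40 = 7582; k=2: 252 + 40976 + 7·18·40 = 46268; k=3: 800 + 36192 + 7·16·40 = 41472; k=4: 2830 + 43160 + 7·49·40 = 59710; k=5: 3600 + 17680 + 7·13·40 = 24920; k=6: 4778 + 0 + 7·34·40 = 14298.
Minimum: 7582 at k=1.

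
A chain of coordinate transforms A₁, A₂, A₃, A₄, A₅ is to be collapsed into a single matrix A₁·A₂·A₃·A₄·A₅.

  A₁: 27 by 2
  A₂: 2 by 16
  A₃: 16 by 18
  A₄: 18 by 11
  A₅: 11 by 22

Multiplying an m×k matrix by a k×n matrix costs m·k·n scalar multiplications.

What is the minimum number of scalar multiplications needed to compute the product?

Adjacent pairs: A₁A₂ = 27·2·16 = 864; A₂A₃ = 2·16·18 = 576; A₃A₄ = 16·18·11 = 3168; A₄A₅ = 18·11·22 = 4356.
Length 3: A₁..A₃: k=1: 0+576+27·2·18=1548; k=2: 864+0+27·16·18=8640 → min 1548 | A₂..A₄: k=2: 0+3168+2·16·11=3520; k=3: 576+0+2·18·11=972 → min 972 | A₃..A₅: k=3: 0+4356+16·18·22=10692; k=4: 3168+0+16·11·22=7040 → min 7040.
Length 4: A₁..A₄: k=1: 0+972+27·2·11=1566; k=2: 864+3168+27·16·11=8784; k=3: 1548+0+27·18·11=6894 → min 1566 | A₂..A₅: k=2: 0+7040+2·16·22=7744; k=3: 576+4356+2·18·22=5724; k=4: 972+0+2·11·22=1456 → min 1456.
Length 5: A₁..A₅: k=1: 0+1456+27·2·22=2644; k=2: 864+7040+27·16·22=17408; k=3: 1548+4356+27·18·22=16596; k=4: 1566+0+27·11·22=8100 → min 2644.
Optimal order: (A₁·(((A₂·A₃)·A₄)·A₅)) with cost 2644.

2644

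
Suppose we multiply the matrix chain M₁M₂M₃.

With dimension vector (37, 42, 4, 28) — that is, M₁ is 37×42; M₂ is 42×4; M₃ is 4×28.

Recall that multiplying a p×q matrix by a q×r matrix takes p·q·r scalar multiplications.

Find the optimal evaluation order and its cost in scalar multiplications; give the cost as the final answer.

10360

(M₁(M₂M₃)): cost 48216.
((M₁M₂)M₃): cost 10360.
Optimal: ((M₁M₂)M₃) with cost 10360.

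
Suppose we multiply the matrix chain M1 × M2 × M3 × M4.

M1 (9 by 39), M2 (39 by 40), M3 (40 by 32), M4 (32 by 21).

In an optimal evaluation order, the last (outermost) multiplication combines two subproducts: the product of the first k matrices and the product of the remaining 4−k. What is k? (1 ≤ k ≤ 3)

3

Adjacent pairs: M1M2 = 9·39·40 = 14040; M2M3 = 39·40·32 = 49920; M3M4 = 40·32·21 = 26880.
Length 3: M1..M3: k=1: 0+49920+9·39·32=61152; k=2: 14040+0+9·40·32=25560 → min 25560 | M2..M4: k=2: 0+26880+39·40·21=59640; k=3: 49920+0+39·32·21=76128 → min 59640.
Top-level splits: k=1: (M1..M1)·(M2..M4) → 0+59640+9·39·21 = 67011; k=2: (M1..M2)·(M3..M4) → 14040+26880+9·40·21 = 48480; k=3: (M1..M3)·(M4..M4) → 25560+0+9·32·21 = 31608.
Best split is after M3, i.e. k = 3.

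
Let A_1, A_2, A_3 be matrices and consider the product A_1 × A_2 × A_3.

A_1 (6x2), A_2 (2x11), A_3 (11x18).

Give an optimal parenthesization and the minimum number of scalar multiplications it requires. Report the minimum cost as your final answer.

612

(A_1 × (A_2 × A_3)): cost 612.
((A_1 × A_2) × A_3): cost 1320.
Optimal: (A_1 × (A_2 × A_3)) with cost 612.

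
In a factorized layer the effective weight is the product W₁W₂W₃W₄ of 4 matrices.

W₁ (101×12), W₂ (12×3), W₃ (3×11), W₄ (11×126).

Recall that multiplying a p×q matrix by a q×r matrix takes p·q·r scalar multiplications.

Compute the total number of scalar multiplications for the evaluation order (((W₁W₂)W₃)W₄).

146955

(W₁W₂): 101×12 by 12×3 → 101×3, cost 101·12·3 = 3636
((W₁W₂)W₃): 101×3 by 3×11 → 101×11, cost 101·3·11 = 3333; cumulative 6969
(((W₁W₂)W₃)W₄): 101×11 by 11×126 → 101×126, cost 101·11·126 = 139986; cumulative 146955
Total: 146955 scalar multiplications.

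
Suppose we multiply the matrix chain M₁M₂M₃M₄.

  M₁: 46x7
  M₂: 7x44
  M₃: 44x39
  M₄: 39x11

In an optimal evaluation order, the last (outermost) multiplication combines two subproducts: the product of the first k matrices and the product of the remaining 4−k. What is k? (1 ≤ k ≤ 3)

Adjacent pairs: M₁M₂ = 46·7·44 = 14168; M₂M₃ = 7·44·39 = 12012; M₃M₄ = 44·39·11 = 18876.
Length 3: M₁..M₃: k=1: 0+12012+46·7·39=24570; k=2: 14168+0+46·44·39=93104 → min 24570 | M₂..M₄: k=2: 0+18876+7·44·11=22264; k=3: 12012+0+7·39·11=15015 → min 15015.
Top-level splits: k=1: (M₁..M₁)·(M₂..M₄) → 0+15015+46·7·11 = 18557; k=2: (M₁..M₂)·(M₃..M₄) → 14168+18876+46·44·11 = 55308; k=3: (M₁..M₃)·(M₄..M₄) → 24570+0+46·39·11 = 44304.
Best split is after M₁, i.e. k = 1.

1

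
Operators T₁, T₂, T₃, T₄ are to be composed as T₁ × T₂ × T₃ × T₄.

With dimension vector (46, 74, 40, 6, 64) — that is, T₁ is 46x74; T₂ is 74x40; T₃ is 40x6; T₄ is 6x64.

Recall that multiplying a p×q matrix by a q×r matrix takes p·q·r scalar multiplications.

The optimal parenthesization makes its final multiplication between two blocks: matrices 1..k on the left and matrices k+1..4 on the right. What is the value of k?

3

Adjacent pairs: T₁T₂ = 46·74·40 = 136160; T₂T₃ = 74·40·6 = 17760; T₃T₄ = 40·6·64 = 15360.
Length 3: T₁..T₃: k=1: 0+17760+46·74·6=38184; k=2: 136160+0+46·40·6=147200 → min 38184 | T₂..T₄: k=2: 0+15360+74·40·64=204800; k=3: 17760+0+74·6·64=46176 → min 46176.
Top-level splits: k=1: (T₁..T₁)·(T₂..T₄) → 0+46176+46·74·64 = 264032; k=2: (T₁..T₂)·(T₃..T₄) → 136160+15360+46·40·64 = 269280; k=3: (T₁..T₃)·(T₄..T₄) → 38184+0+46·6·64 = 55848.
Best split is after T₃, i.e. k = 3.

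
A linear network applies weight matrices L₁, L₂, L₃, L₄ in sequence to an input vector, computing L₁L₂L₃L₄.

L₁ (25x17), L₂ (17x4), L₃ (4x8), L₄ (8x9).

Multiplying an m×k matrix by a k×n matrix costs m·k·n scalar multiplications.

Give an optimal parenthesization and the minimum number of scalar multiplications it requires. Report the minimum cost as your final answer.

2888

Adjacent pairs: L₁L₂ = 25·17·4 = 1700; L₂L₃ = 17·4·8 = 544; L₃L₄ = 4·8·9 = 288.
Length 3: L₁..L₃: k=1: 0+544+25·17·8=3944; k=2: 1700+0+25·4·8=2500 → min 2500 | L₂..L₄: k=2: 0+288+17·4·9=900; k=3: 544+0+17·8·9=1768 → min 900.
Length 4: L₁..L₄: k=1: 0+900+25·17·9=4725; k=2: 1700+288+25·4·9=2888; k=3: 2500+0+25·8·9=4300 → min 2888.
Optimal parenthesization: ((L₁L₂)(L₃L₄)) with cost 2888.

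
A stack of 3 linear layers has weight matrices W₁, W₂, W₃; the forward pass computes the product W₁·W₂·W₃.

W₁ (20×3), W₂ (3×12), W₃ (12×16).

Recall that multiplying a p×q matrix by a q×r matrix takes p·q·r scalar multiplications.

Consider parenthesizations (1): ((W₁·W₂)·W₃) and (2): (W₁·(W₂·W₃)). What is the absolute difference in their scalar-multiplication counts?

Order (1) = ((W₁·W₂)·W₃): (W₁·W₂): 20×3 by 3×12 → 20×12, cost 20·3·12 = 720; ((W₁·W₂)·W₃): 20×12 by 12×16 → 20×16, cost 20·12·16 = 3840; cumulative 4560. Total 4560.
Order (2) = (W₁·(W₂·W₃)): (W₂·W₃): 3×12 by 12×16 → 3×16, cost 3·12·16 = 576; (W₁·(W₂·W₃)): 20×3 by 3×16 → 20×16, cost 20·3·16 = 960; cumulative 1536. Total 1536.
Difference: |4560 − 1536| = 3024.

3024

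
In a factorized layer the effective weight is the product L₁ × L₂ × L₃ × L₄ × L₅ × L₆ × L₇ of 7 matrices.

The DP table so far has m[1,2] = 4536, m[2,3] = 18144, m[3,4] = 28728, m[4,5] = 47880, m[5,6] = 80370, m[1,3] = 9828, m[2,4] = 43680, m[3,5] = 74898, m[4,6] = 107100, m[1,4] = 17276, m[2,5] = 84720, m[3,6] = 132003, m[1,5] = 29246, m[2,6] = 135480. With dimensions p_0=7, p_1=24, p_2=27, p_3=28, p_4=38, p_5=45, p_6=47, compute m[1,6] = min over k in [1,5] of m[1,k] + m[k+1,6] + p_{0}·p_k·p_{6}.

44051

m[1,6] = min over k∈[1,5] of m[1,k]+m[k+1,6]+p_{0}·p_k·p_{6}.
k=1: 0 + 135480 + 7·24·47 = 143376; k=2: 4536 + 132003 + 7·27·47 = 145422; k=3: 9828 + 107100 + 7·28·47 = 126140; k=4: 17276 + 80370 + 7·38·47 = 110148; k=5: 29246 + 0 + 7·45·47 = 44051.
Minimum: 44051 at k=5.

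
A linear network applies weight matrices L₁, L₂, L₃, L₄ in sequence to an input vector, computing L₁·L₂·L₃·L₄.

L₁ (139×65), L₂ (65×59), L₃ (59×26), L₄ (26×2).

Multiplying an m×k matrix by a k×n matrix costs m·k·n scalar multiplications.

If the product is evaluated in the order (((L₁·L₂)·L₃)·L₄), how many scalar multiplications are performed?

(L₁·L₂): 139×65 by 65×59 → 139×59, cost 139·65·59 = 533065
((L₁·L₂)·L₃): 139×59 by 59×26 → 139×26, cost 139·59·26 = 213226; cumulative 746291
(((L₁·L₂)·L₃)·L₄): 139×26 by 26×2 → 139×2, cost 139·26·2 = 7228; cumulative 753519
Total: 753519 scalar multiplications.

753519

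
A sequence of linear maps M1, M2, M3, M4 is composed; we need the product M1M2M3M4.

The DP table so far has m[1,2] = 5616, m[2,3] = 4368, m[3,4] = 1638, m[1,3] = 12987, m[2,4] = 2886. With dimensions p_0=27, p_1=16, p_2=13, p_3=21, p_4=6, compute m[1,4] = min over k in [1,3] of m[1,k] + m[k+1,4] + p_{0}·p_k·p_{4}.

m[1,4] = min over k∈[1,3] of m[1,k]+m[k+1,4]+p_{0}·p_k·p_{4}.
k=1: 0 + 2886 + 27·16·6 = 5478; k=2: 5616 + 1638 + 27·13·6 = 9360; k=3: 12987 + 0 + 27·21·6 = 16389.
Minimum: 5478 at k=1.

5478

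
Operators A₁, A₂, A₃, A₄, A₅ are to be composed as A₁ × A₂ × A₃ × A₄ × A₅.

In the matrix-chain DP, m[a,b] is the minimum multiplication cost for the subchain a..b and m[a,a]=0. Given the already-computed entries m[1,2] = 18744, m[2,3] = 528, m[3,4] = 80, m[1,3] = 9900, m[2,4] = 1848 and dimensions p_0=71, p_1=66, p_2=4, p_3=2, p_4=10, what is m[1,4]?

m[1,4] = min over k∈[1,3] of m[1,k]+m[k+1,4]+p_{0}·p_k·p_{4}.
k=1: 0 + 1848 + 71·66·10 = 48708; k=2: 18744 + 80 + 71·4·10 = 21664; k=3: 9900 + 0 + 71·2·10 = 11320.
Minimum: 11320 at k=3.

11320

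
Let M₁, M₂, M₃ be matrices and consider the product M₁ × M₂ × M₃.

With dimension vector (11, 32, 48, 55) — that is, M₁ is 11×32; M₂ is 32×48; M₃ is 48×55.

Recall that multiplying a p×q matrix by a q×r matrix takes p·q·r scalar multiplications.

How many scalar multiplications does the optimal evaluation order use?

Order (M₁ × (M₂ × M₃)): (M₂ × M₃): 32×48 by 48×55 → 32×55, cost 32·48·55 = 84480; (M₁ × (M₂ × M₃)): 11×32 by 32×55 → 11×55, cost 11·32·55 = 19360; cumulative 103840. Total 103840.
Order ((M₁ × M₂) × M₃): (M₁ × M₂): 11×32 by 32×48 → 11×48, cost 11·32·48 = 16896; ((M₁ × M₂) × M₃): 11×48 by 48×55 → 11×55, cost 11·48·55 = 29040; cumulative 45936. Total 45936.
Minimum: 45936.

45936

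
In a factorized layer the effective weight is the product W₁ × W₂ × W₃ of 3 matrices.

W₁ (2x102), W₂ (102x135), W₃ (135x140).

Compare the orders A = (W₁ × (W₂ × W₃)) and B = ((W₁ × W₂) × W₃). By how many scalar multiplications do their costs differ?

Order A = (W₁ × (W₂ × W₃)): (W₂ × W₃): 102×135 by 135×140 → 102×140, cost 102·135·140 = 1927800; (W₁ × (W₂ × W₃)): 2×102 by 102×140 → 2×140, cost 2·102·140 = 28560; cumulative 1956360. Total 1956360.
Order B = ((W₁ × W₂) × W₃): (W₁ × W₂): 2×102 by 102×135 → 2×135, cost 2·102·135 = 27540; ((W₁ × W₂) × W₃): 2×135 by 135×140 → 2×140, cost 2·135·140 = 37800; cumulative 65340. Total 65340.
Difference: |1956360 − 65340| = 1891020.

1891020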